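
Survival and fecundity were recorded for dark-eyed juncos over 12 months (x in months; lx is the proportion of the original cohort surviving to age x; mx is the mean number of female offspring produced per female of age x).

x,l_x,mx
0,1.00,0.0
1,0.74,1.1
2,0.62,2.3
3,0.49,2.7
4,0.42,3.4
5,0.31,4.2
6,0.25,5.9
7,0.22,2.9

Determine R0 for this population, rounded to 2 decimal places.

lx·mx by age: 0, 0.814, 1.426, 1.323, 1.428, 1.302, 1.475, 0.638
R0 = Σ lx·mx = 8.406 → 8.41

8.41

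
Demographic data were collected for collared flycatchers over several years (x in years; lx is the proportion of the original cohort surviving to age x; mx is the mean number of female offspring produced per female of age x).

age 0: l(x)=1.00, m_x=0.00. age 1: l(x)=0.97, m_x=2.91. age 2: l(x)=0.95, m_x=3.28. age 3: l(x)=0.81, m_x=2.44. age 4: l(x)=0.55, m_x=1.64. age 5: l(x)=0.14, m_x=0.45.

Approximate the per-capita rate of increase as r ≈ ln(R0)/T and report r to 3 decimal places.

1.026

R0 = Σ lx·mx = 0 + 2.8227 + 3.116 + 1.9764 + 0.902 + 0.063 = 8.8801
Σ x·lx·mx = 18.9069; T = 18.9069/8.8801 = 2.12913…
r ≈ ln(R0)/T = ln(8.8801)/2.12913… = 1.02568… → 1.026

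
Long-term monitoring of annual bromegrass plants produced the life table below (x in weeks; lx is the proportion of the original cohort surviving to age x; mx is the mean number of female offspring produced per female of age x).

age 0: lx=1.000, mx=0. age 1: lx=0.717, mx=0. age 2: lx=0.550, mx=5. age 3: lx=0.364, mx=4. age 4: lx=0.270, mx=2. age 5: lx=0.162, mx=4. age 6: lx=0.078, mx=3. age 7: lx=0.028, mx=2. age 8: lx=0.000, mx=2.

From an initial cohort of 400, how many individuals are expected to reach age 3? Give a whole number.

146

Expected survivors = N0 · l_3 = 400 × 0.364 = 145.6 → 146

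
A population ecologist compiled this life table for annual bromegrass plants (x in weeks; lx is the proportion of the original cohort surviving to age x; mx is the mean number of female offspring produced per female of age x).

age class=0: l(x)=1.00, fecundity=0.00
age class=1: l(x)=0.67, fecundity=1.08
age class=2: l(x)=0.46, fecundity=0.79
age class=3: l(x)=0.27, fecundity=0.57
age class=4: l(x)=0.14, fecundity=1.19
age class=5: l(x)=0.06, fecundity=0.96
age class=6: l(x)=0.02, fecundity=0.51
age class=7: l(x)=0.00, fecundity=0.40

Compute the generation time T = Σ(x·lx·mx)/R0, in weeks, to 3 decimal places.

lx·mx: 0, 0.7236, 0.3634, 0.1539, 0.1666, 0.0576, 0.0102, 0 → R0 = 1.4753
x·lx·mx: 0, 0.7236, 0.7268, 0.4617, 0.6664, 0.288, 0.0612, 0 → Σ = 2.9277
T = 2.9277 / 1.4753 = 1.984478… → 1.984

1.984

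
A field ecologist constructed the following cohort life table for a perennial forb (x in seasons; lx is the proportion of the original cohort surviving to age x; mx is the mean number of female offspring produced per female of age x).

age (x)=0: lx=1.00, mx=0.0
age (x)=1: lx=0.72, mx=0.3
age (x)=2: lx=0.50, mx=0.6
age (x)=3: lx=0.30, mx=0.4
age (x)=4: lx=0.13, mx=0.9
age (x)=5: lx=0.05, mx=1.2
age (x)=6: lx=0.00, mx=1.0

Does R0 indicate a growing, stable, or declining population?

declining

R0 = Σ lx·mx = 0 + 0.216 + 0.3 + 0.12 + 0.117 + 0.06 + 0 = 0.813
R0 < 1, so the population is declining.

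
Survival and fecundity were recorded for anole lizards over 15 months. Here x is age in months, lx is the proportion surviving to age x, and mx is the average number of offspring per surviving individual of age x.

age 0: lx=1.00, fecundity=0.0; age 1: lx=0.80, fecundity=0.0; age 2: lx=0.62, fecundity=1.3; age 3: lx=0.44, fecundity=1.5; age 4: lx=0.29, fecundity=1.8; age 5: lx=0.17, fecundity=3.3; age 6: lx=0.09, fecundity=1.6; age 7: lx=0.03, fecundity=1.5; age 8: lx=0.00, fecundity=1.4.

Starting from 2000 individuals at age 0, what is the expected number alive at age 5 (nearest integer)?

Expected survivors = N0 · l_5 = 2000 × 0.17 = 340 → 340

340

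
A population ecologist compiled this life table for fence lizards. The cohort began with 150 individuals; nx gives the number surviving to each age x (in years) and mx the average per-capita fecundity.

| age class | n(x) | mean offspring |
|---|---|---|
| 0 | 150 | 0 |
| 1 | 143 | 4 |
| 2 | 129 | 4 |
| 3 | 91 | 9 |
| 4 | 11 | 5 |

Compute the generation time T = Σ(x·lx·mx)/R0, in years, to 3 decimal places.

2.182

lx = nx/n0 = nx/150: 1, 0.95333…, 0.86, 0.60667…, 0.07333…
lx·mx: 0, 3.813333…, 3.44, 5.46…, 0.366667… → R0 = 13.08…
x·lx·mx: 0, 3.813333…, 6.88, 16.38…, 1.466667… → Σ = 28.54…
T = 28.54… / 13.08… = 2.181957… → 2.182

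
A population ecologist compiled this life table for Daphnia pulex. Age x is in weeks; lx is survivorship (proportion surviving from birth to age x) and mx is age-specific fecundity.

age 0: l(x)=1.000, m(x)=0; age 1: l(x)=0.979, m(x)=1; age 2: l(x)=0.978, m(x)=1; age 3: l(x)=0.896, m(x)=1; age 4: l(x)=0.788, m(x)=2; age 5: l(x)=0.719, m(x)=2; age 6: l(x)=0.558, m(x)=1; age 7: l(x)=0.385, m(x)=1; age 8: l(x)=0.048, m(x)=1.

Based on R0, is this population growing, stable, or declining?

R0 = Σ lx·mx = 0 + 0.979 + 0.978 + 0.896 + 1.576 + 1.438 + 0.558 + 0.385 + 0.048 = 6.858
R0 > 1, so the population is growing.

growing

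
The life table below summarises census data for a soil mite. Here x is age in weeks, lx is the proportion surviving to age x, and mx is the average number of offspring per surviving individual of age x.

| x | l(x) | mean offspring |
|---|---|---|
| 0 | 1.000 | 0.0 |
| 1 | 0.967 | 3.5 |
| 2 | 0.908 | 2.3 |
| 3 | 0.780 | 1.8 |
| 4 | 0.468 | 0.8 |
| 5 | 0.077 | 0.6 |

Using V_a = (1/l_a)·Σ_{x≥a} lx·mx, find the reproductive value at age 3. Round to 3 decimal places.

lx·mx for x ≥ 3: 1.404, 0.3744, 0.0462 → sum = 1.8246
V_3 = 1.8246 / l_3 = 1.8246 / 0.78 = 2.339231… → 2.339

2.339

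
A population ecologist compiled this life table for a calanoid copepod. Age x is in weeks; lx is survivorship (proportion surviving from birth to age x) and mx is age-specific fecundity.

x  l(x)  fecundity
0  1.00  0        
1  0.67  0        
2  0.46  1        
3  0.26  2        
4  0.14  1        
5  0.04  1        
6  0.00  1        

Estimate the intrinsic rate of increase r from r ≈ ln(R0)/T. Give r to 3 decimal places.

R0 = Σ lx·mx = 0 + 0 + 0.46 + 0.52 + 0.14 + 0.04 + 0 = 1.16
Σ x·lx·mx = 3.24; T = 3.24/1.16 = 2.7931…
r ≈ ln(R0)/T = ln(1.16)/2.7931… = 0.05314… → 0.053

0.053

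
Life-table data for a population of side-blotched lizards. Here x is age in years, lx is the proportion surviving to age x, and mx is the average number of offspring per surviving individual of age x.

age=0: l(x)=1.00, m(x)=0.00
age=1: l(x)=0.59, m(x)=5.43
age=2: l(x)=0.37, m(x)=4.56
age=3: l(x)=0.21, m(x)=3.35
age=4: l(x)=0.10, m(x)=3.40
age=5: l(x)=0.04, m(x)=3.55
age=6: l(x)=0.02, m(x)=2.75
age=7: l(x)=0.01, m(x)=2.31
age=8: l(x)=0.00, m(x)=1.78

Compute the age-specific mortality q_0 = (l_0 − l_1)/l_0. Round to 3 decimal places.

0.410

q_0 = (l_0 − l_1) / l_0 = (1 − 0.59) / 1
     = 0.41 / 1 = 0.41 → 0.410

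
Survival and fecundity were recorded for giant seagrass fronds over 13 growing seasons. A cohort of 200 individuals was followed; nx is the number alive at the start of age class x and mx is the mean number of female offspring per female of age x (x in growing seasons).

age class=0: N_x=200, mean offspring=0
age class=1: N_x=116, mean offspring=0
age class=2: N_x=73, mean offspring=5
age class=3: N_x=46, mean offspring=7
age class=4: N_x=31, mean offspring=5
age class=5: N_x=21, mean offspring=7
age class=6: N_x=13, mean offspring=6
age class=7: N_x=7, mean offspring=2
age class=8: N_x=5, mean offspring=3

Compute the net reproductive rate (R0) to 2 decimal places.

lx = nx/n0 = nx/200: 1, 0.58, 0.365, 0.23, 0.155, 0.105, 0.065, 0.035, 0.025
lx·mx by age: 0, 0, 1.825, 1.61, 0.775, 0.735, 0.39, 0.07, 0.075
R0 = Σ lx·mx = 5.48 → 5.48

5.48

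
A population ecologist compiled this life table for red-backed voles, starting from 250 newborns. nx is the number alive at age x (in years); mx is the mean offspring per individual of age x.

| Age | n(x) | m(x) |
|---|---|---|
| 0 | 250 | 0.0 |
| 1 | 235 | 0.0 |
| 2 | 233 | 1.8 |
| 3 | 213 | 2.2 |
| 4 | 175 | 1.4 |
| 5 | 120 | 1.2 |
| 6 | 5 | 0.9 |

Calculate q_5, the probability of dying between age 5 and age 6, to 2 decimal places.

0.96

lx = nx/n0 = nx/250: 1, 0.94, 0.932, 0.852, 0.7, 0.48, 0.02
q_5 = (l_5 − l_6) / l_5 = (0.48 − 0.02) / 0.48
     = 0.46 / 0.48 = 0.958333… → 0.96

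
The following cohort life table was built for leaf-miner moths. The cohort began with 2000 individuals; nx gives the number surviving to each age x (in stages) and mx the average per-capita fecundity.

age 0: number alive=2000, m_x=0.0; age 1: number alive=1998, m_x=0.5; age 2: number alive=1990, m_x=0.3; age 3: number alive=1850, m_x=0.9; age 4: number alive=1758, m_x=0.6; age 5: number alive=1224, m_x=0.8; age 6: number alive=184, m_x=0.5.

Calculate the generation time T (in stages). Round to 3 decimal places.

3.129

lx = nx/n0 = nx/2000: 1, 0.999, 0.995, 0.925, 0.879, 0.612, 0.092
lx·mx: 0, 0.4995, 0.2985, 0.8325, 0.5274, 0.4896, 0.046 → R0 = 2.6935
x·lx·mx: 0, 0.4995, 0.597, 2.4975, 2.1096, 2.448, 0.276 → Σ = 8.4276
T = 8.4276 / 2.6935 = 3.128866… → 3.129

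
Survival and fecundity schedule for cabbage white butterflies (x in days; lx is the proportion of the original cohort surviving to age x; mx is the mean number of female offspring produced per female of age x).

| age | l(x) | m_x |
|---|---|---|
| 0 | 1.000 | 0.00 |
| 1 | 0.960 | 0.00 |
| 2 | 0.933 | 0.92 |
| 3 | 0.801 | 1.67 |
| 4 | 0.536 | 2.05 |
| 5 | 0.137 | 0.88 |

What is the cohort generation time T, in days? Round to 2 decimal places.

lx·mx: 0, 0, 0.85836, 1.33767, 1.0988, 0.12056 → R0 = 3.41539
x·lx·mx: 0, 0, 1.71672, 4.01301, 4.3952, 0.6028 → Σ = 10.72773
T = 10.72773 / 3.41539 = 3.140997… → 3.14

3.14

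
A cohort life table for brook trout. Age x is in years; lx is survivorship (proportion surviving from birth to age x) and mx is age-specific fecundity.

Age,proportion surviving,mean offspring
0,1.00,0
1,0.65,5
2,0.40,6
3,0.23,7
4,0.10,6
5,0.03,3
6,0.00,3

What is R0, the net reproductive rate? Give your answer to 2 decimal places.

7.95

lx·mx by age: 0, 3.25, 2.4, 1.61, 0.6, 0.09, 0
R0 = Σ lx·mx = 7.95 → 7.95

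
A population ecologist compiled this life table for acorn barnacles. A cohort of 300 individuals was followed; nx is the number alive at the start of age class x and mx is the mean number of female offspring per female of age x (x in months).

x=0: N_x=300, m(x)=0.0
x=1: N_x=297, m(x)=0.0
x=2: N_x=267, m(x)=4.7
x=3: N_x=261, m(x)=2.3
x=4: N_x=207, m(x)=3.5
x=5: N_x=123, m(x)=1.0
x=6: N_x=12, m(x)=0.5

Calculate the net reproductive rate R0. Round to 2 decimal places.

lx = nx/n0 = nx/300: 1, 0.99, 0.89, 0.87, 0.69, 0.41, 0.04
lx·mx by age: 0, 0, 4.183, 2.001, 2.415, 0.41, 0.02
R0 = Σ lx·mx = 9.029 → 9.03

9.03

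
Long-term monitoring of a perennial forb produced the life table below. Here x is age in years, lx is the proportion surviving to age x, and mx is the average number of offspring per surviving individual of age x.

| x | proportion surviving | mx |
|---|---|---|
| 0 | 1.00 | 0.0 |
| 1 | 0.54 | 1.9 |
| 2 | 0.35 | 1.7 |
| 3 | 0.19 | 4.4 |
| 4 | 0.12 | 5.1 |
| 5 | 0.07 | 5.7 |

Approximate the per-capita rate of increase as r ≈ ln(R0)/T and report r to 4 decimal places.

0.4705

R0 = Σ lx·mx = 0 + 1.026 + 0.595 + 0.836 + 0.612 + 0.399 = 3.468
Σ x·lx·mx = 9.167; T = 9.167/3.468 = 2.64331…
r ≈ ln(R0)/T = ln(3.468)/2.64331… = 0.470462… → 0.4705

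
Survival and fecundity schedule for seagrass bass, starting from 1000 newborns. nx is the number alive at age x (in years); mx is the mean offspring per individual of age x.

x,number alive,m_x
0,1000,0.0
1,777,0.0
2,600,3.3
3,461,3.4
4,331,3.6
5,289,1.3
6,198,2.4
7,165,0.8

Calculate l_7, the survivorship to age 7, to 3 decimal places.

0.165

l_7 = n_7/n_0 = 165/1000 = 0.165 → 0.165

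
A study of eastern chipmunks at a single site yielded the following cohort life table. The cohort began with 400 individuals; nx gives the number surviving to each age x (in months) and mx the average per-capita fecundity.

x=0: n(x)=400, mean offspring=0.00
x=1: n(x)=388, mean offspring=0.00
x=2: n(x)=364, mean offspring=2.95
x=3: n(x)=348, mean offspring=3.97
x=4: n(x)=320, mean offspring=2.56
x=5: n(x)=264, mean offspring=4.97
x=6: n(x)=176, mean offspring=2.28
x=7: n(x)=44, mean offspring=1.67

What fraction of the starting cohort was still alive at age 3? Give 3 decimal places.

0.870

l_3 = n_3/n_0 = 348/400 = 0.87 → 0.870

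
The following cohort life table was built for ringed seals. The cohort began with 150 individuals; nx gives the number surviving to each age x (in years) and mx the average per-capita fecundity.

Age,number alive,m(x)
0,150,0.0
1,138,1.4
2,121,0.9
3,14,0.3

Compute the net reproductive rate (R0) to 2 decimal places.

lx = nx/n0 = nx/150: 1, 0.92, 0.80667…, 0.09333…
lx·mx by age: 0, 1.288, 0.726…, 0.028…
R0 = Σ lx·mx = 2.042… → 2.04

2.04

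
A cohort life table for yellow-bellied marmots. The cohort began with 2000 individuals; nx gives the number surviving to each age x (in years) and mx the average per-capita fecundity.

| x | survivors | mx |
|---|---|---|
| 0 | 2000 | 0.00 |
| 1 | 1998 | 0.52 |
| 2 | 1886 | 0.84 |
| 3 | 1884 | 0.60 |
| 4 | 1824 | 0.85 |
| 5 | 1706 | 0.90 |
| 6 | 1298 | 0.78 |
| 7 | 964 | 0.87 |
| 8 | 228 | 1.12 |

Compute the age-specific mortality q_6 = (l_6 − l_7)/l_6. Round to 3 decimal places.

0.257

lx = nx/n0 = nx/2000: 1, 0.999, 0.943, 0.942, 0.912, 0.853, 0.649, 0.482, 0.114
q_6 = (l_6 − l_7) / l_6 = (0.649 − 0.482) / 0.649
     = 0.167 / 0.649 = 0.257319… → 0.257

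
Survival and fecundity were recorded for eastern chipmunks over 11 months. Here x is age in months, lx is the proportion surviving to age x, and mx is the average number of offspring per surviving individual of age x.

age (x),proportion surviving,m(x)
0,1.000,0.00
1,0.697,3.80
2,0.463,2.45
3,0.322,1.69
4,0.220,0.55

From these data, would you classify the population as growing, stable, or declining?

growing

R0 = Σ lx·mx = 0 + 2.6486 + 1.13435 + 0.54418 + 0.121 = 4.44813
R0 > 1, so the population is growing.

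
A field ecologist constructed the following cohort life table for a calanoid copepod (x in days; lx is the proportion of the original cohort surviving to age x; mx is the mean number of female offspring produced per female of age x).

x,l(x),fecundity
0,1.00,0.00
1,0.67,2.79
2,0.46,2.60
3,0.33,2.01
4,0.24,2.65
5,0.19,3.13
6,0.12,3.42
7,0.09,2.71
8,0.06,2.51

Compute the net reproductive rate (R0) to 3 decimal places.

5.764

lx·mx by age: 0, 1.8693, 1.196, 0.6633, 0.636, 0.5947, 0.4104, 0.2439, 0.1506
R0 = Σ lx·mx = 5.7642 → 5.764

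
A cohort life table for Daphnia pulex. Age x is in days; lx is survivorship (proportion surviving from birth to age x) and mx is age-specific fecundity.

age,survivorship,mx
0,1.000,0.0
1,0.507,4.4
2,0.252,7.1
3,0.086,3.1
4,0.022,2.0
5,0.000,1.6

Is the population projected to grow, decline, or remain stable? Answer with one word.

R0 = Σ lx·mx = 0 + 2.2308 + 1.7892 + 0.2666 + 0.044 + 0 = 4.3306
R0 > 1, so the population is growing.

growing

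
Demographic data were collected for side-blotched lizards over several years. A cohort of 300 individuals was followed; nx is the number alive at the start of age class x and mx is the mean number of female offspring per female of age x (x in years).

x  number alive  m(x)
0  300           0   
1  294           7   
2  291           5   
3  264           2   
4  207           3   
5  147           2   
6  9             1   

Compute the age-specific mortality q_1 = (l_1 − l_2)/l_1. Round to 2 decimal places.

0.01

lx = nx/n0 = nx/300: 1, 0.98, 0.97, 0.88, 0.69, 0.49, 0.03
q_1 = (l_1 − l_2) / l_1 = (0.98 − 0.97) / 0.98
     = 0.01 / 0.98 = 0.010204… → 0.01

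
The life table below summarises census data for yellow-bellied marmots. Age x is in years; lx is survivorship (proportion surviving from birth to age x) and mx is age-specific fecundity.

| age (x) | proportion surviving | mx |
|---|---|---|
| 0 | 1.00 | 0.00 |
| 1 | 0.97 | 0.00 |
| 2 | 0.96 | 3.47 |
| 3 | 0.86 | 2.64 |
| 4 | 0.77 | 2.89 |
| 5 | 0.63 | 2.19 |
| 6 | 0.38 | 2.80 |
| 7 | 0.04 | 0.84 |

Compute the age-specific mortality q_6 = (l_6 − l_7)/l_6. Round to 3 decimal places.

0.895

q_6 = (l_6 − l_7) / l_6 = (0.38 − 0.04) / 0.38
     = 0.34 / 0.38 = 0.894737… → 0.895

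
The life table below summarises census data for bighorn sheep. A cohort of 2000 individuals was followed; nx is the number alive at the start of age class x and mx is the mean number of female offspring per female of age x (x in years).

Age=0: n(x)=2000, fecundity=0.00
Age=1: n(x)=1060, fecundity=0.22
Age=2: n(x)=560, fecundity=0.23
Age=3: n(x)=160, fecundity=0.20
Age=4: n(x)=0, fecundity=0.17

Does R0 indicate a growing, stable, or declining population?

lx = nx/n0 = nx/2000: 1, 0.53, 0.28, 0.08, 0
R0 = Σ lx·mx = 0 + 0.1166 + 0.0644 + 0.016 + 0 = 0.197
R0 < 1, so the population is declining.

declining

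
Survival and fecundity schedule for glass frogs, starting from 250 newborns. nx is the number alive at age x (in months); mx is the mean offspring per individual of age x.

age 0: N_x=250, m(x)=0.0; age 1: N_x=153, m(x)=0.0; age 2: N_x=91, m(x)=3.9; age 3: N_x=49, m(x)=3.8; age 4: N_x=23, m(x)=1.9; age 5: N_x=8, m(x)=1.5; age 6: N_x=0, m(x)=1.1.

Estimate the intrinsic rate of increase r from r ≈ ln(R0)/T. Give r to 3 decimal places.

0.345

lx = nx/n0 = nx/250: 1, 0.612, 0.364, 0.196, 0.092, 0.032, 0
R0 = Σ lx·mx = 0 + 0 + 1.4196 + 0.7448 + 0.1748 + 0.048 + 0 = 2.3872
Σ x·lx·mx = 6.0128; T = 6.0128/2.3872 = 2.51877…
r ≈ ln(R0)/T = ln(2.3872)/2.51877… = 0.34546… → 0.345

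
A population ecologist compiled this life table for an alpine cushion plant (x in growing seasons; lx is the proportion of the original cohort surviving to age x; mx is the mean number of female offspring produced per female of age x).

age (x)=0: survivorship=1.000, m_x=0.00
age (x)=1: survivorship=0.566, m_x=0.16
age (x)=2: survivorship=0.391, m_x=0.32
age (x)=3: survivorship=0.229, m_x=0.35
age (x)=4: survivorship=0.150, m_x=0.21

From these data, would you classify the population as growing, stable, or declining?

declining

R0 = Σ lx·mx = 0 + 0.09056 + 0.12512 + 0.08015 + 0.0315 = 0.32733
R0 < 1, so the population is declining.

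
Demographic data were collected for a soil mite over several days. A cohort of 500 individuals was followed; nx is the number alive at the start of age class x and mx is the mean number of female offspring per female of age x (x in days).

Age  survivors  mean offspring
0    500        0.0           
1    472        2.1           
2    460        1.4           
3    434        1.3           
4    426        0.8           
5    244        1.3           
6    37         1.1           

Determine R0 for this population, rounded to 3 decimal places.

lx = nx/n0 = nx/500: 1, 0.944, 0.92, 0.868, 0.852, 0.488, 0.074
lx·mx by age: 0, 1.9824, 1.288, 1.1284, 0.6816, 0.6344, 0.0814
R0 = Σ lx·mx = 5.7962 → 5.796

5.796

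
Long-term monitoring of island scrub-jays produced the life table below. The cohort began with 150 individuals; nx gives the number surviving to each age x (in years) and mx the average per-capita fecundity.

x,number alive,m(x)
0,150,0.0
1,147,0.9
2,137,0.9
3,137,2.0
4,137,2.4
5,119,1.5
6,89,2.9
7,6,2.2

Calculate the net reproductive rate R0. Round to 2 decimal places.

8.72

lx = nx/n0 = nx/150: 1, 0.98, 0.91333…, 0.91333…, 0.91333…, 0.79333…, 0.59333…, 0.04
lx·mx by age: 0, 0.882, 0.822…, 1.826667…, 2.192…, 1.19…, 1.720667…, 0.088
R0 = Σ lx·mx = 8.721333… → 8.72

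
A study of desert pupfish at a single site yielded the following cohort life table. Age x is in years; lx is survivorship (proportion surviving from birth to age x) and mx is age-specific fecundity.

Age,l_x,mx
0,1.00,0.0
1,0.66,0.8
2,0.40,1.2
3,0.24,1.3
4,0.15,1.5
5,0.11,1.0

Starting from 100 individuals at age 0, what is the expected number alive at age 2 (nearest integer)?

Expected survivors = N0 · l_2 = 100 × 0.40 = 40 → 40

40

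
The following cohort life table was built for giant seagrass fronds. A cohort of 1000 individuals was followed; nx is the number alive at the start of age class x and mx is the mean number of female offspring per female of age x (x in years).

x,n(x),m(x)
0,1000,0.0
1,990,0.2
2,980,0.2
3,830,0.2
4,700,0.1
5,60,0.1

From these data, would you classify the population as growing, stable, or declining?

declining

lx = nx/n0 = nx/1000: 1, 0.99, 0.98, 0.83, 0.7, 0.06
R0 = Σ lx·mx = 0 + 0.198 + 0.196 + 0.166 + 0.07 + 0.006 = 0.636
R0 < 1, so the population is declining.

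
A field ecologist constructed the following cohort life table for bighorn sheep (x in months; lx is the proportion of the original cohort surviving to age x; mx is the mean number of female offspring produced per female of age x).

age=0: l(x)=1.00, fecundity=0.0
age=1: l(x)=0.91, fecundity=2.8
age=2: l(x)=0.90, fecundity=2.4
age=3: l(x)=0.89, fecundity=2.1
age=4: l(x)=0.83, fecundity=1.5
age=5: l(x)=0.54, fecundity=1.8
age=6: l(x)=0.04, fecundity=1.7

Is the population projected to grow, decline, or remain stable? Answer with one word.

R0 = Σ lx·mx = 0 + 2.548 + 2.16 + 1.869 + 1.245 + 0.972 + 0.068 = 8.862
R0 > 1, so the population is growing.

growing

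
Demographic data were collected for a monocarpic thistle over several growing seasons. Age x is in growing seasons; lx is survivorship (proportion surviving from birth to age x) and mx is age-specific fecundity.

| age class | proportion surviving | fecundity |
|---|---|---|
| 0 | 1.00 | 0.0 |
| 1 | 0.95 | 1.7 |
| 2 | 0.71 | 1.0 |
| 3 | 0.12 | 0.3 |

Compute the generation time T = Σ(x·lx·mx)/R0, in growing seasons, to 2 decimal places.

lx·mx: 0, 1.615, 0.71, 0.036 → R0 = 2.361
x·lx·mx: 0, 1.615, 1.42, 0.108 → Σ = 3.143
T = 3.143 / 2.361 = 1.331216… → 1.33

1.33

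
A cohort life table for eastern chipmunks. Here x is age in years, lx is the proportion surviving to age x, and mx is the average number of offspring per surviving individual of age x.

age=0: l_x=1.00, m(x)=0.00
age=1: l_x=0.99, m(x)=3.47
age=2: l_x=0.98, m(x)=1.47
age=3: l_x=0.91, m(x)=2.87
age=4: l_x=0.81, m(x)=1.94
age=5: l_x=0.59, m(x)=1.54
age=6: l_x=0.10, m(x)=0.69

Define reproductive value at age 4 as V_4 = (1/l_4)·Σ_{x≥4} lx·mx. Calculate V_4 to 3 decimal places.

lx·mx for x ≥ 4: 1.5714, 0.9086, 0.069 → sum = 2.549
V_4 = 2.549 / l_4 = 2.549 / 0.81 = 3.146914… → 3.147

3.147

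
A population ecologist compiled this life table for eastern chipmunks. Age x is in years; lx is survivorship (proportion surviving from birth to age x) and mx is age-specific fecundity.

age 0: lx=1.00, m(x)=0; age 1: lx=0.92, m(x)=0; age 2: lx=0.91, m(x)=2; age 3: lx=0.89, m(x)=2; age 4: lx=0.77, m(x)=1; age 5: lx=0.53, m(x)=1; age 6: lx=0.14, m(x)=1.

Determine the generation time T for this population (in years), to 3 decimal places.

3.085

lx·mx: 0, 0, 1.82, 1.78, 0.77, 0.53, 0.14 → R0 = 5.04
x·lx·mx: 0, 0, 3.64, 5.34, 3.08, 2.65, 0.84 → Σ = 15.55
T = 15.55 / 5.04 = 3.085317… → 3.085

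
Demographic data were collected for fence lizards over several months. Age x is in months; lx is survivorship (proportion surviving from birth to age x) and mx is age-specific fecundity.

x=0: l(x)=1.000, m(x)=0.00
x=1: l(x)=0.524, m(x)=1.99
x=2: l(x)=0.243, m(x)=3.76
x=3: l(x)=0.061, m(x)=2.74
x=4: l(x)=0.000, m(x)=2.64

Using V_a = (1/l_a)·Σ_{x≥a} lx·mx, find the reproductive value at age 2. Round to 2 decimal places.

lx·mx for x ≥ 2: 0.91368, 0.16714, 0 → sum = 1.08082
V_2 = 1.08082 / l_2 = 1.08082 / 0.243 = 4.447819… → 4.45

4.45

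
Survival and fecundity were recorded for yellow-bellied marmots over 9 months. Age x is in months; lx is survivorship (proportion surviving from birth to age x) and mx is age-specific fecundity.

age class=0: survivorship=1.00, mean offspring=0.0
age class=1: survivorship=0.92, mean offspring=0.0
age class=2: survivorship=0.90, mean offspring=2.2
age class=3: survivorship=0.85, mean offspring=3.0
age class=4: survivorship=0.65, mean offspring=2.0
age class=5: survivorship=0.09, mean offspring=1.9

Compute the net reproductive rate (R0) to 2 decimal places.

6.00

lx·mx by age: 0, 0, 1.98, 2.55, 1.3, 0.171
R0 = Σ lx·mx = 6.001 → 6.00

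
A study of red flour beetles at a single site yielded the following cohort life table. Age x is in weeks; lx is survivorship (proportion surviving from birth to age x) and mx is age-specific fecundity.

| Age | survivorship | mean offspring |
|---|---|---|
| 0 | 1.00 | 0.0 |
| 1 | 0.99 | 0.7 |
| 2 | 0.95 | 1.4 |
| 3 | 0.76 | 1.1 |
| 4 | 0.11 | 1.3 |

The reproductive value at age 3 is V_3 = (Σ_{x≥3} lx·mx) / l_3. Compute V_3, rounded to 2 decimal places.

1.29

lx·mx for x ≥ 3: 0.836, 0.143 → sum = 0.979
V_3 = 0.979 / l_3 = 0.979 / 0.76 = 1.288158… → 1.29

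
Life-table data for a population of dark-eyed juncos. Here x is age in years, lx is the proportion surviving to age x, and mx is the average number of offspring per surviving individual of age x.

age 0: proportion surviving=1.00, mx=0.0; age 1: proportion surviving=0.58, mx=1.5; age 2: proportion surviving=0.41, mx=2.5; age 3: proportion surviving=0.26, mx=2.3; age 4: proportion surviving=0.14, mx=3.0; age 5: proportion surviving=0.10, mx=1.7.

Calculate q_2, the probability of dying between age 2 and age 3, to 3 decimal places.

q_2 = (l_2 − l_3) / l_2 = (0.41 − 0.26) / 0.41
     = 0.15 / 0.41 = 0.365854… → 0.366

0.366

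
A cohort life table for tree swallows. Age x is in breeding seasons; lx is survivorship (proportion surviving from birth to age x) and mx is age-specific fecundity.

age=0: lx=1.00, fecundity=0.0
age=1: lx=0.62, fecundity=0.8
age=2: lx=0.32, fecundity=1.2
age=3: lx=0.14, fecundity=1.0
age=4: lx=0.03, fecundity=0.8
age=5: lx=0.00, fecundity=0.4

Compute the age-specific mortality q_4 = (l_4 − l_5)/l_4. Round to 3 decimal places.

q_4 = (l_4 − l_5) / l_4 = (0.03 − 0) / 0.03
     = 0.03 / 0.03 = 1 → 1.000

1.000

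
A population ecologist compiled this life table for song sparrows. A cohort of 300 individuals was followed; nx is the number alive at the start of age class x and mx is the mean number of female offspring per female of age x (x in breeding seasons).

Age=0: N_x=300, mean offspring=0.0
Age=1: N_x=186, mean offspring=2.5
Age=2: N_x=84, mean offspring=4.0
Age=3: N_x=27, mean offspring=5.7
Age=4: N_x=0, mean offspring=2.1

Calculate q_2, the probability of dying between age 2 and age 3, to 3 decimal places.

lx = nx/n0 = nx/300: 1, 0.62, 0.28, 0.09, 0
q_2 = (l_2 − l_3) / l_2 = (0.28 − 0.09) / 0.28
     = 0.19 / 0.28 = 0.678571… → 0.679

0.679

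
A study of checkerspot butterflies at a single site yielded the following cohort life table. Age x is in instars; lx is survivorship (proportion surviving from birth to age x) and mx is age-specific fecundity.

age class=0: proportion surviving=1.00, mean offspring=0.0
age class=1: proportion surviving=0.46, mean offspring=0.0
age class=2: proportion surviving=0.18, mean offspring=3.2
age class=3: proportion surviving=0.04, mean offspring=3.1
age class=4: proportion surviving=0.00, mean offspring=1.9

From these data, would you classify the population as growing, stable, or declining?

R0 = Σ lx·mx = 0 + 0 + 0.576 + 0.124 + 0 = 0.7
R0 < 1, so the population is declining.

declining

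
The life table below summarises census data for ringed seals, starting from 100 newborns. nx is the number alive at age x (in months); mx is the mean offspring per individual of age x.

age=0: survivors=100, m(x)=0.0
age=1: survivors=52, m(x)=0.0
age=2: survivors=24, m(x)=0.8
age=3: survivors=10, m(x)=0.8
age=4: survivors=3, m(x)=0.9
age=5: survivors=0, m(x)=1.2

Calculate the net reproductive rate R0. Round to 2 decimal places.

lx = nx/n0 = nx/100: 1, 0.52, 0.24, 0.1, 0.03, 0
lx·mx by age: 0, 0, 0.192, 0.08, 0.027, 0
R0 = Σ lx·mx = 0.299 → 0.30

0.30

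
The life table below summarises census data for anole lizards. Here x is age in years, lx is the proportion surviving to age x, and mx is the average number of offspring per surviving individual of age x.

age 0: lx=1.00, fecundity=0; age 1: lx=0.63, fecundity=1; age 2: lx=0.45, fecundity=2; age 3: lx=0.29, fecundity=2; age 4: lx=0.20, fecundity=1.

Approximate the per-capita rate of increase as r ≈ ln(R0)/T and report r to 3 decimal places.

0.389

R0 = Σ lx·mx = 0 + 0.63 + 0.9 + 0.58 + 0.2 = 2.31
Σ x·lx·mx = 4.97; T = 4.97/2.31 = 2.15152…
r ≈ ln(R0)/T = ln(2.31)/2.15152… = 0.38914… → 0.389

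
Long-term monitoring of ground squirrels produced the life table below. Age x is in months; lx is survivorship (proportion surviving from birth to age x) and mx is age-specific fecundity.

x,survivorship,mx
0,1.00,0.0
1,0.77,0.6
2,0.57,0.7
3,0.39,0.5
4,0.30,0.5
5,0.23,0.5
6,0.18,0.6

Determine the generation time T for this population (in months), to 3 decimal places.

lx·mx: 0, 0.462, 0.399, 0.195, 0.15, 0.115, 0.108 → R0 = 1.429
x·lx·mx: 0, 0.462, 0.798, 0.585, 0.6, 0.575, 0.648 → Σ = 3.668
T = 3.668 / 1.429 = 2.56683… → 2.567

2.567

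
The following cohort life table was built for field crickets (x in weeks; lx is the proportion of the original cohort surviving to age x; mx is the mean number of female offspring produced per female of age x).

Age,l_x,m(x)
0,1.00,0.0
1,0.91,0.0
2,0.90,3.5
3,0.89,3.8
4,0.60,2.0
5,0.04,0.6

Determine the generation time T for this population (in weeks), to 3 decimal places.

lx·mx: 0, 0, 3.15, 3.382, 1.2, 0.024 → R0 = 7.756
x·lx·mx: 0, 0, 6.3, 10.146, 4.8, 0.12 → Σ = 21.366
T = 21.366 / 7.756 = 2.754771… → 2.755

2.755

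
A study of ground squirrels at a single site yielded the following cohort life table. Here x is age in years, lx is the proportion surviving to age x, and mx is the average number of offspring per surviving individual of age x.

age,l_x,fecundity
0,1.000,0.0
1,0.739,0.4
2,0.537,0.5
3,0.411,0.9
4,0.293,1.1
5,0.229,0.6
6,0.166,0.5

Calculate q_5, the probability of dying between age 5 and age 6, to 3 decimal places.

q_5 = (l_5 − l_6) / l_5 = (0.229 − 0.166) / 0.229
     = 0.063 / 0.229 = 0.275109… → 0.275

0.275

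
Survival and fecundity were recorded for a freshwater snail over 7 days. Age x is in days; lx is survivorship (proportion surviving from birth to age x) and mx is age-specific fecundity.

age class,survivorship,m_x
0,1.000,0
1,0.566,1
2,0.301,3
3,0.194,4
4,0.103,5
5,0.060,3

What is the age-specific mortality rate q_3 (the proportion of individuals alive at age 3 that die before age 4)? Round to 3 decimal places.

0.469

q_3 = (l_3 − l_4) / l_3 = (0.194 − 0.103) / 0.194
     = 0.091 / 0.194 = 0.469072… → 0.469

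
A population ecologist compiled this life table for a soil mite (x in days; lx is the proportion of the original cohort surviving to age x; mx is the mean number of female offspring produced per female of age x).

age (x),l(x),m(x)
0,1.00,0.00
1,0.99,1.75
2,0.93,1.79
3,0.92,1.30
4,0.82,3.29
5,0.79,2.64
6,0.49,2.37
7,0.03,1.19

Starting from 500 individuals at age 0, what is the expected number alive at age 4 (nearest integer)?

410

Expected survivors = N0 · l_4 = 500 × 0.82 = 410 → 410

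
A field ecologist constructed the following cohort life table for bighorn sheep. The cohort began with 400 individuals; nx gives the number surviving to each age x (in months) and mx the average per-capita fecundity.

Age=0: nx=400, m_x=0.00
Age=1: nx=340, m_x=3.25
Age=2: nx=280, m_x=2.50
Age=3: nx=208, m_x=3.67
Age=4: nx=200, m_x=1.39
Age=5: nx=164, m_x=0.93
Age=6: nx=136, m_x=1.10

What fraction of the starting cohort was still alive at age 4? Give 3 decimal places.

0.500

l_4 = n_4/n_0 = 200/400 = 0.5 → 0.500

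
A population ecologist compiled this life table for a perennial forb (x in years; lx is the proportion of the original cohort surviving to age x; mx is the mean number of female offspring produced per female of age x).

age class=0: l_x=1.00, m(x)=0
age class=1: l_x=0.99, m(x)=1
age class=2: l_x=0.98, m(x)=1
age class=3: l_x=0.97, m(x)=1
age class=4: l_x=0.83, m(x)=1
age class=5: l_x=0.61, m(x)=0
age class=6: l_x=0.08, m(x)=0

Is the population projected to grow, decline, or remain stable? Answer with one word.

R0 = Σ lx·mx = 0 + 0.99 + 0.98 + 0.97 + 0.83 + 0 + 0 = 3.77
R0 > 1, so the population is growing.

growing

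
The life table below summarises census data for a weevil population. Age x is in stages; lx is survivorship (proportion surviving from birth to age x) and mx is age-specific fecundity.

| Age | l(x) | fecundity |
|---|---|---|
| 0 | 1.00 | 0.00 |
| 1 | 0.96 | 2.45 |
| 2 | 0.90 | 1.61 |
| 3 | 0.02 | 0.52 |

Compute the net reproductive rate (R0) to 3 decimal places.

3.811

lx·mx by age: 0, 2.352, 1.449, 0.0104
R0 = Σ lx·mx = 3.8114 → 3.811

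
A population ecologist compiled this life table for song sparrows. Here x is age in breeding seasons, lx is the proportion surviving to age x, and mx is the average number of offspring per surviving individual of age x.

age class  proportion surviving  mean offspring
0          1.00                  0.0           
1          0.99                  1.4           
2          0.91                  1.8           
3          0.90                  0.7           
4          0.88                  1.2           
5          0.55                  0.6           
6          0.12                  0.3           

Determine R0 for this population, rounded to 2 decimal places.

lx·mx by age: 0, 1.386, 1.638, 0.63, 1.056, 0.33, 0.036
R0 = Σ lx·mx = 5.076 → 5.08

5.08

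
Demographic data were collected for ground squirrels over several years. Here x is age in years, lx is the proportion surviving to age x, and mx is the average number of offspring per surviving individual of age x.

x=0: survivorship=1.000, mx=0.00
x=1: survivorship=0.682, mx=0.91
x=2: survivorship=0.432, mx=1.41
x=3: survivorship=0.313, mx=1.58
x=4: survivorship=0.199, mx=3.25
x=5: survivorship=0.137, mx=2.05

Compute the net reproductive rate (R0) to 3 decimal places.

2.652

lx·mx by age: 0, 0.62062, 0.60912, 0.49454, 0.64675, 0.28085
R0 = Σ lx·mx = 2.65188 → 2.652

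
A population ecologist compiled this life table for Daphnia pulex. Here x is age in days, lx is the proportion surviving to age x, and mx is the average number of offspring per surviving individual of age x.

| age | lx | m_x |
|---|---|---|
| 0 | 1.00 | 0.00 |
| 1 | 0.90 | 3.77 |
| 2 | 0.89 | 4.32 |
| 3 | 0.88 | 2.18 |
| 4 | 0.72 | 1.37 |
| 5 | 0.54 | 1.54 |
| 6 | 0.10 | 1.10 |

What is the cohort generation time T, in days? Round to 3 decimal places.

lx·mx: 0, 3.393, 3.8448, 1.9184, 0.9864, 0.8316, 0.11 → R0 = 11.0842
x·lx·mx: 0, 3.393, 7.6896, 5.7552, 3.9456, 4.158, 0.66 → Σ = 25.6014
T = 25.6014 / 11.0842 = 2.30972… → 2.310

2.310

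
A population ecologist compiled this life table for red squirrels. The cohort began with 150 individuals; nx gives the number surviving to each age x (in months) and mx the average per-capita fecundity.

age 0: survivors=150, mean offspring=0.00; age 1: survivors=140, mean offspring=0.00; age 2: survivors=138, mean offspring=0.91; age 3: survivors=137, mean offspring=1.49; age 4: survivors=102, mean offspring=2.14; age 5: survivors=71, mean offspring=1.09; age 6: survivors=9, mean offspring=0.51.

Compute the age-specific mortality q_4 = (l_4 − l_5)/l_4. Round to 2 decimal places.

0.30

lx = nx/n0 = nx/150: 1, 0.93333…, 0.92, 0.91333…, 0.68, 0.47333…, 0.06
q_4 = (l_4 − l_5) / l_4 = (0.68 − 0.473333…) / 0.68
     = 0.206667… / 0.68 = 0.303922… → 0.30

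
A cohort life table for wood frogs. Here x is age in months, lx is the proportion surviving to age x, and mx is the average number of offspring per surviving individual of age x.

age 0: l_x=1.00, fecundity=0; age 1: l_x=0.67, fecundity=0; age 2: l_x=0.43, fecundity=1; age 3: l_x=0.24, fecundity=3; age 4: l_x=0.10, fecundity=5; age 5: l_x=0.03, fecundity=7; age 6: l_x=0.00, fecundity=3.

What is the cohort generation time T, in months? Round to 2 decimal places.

3.26

lx·mx: 0, 0, 0.43, 0.72, 0.5, 0.21, 0 → R0 = 1.86
x·lx·mx: 0, 0, 0.86, 2.16, 2, 1.05, 0 → Σ = 6.07
T = 6.07 / 1.86 = 3.263441… → 3.26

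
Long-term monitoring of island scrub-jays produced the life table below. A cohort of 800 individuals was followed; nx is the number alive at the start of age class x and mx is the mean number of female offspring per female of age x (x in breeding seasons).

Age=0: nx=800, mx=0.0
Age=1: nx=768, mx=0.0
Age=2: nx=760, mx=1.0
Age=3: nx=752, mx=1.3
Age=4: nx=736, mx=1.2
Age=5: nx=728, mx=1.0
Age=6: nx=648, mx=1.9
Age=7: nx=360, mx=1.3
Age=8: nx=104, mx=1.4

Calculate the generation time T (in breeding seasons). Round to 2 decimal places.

lx = nx/n0 = nx/800: 1, 0.96, 0.95, 0.94, 0.92, 0.91, 0.81, 0.45, 0.13
lx·mx: 0, 0, 0.95, 1.222, 1.104, 0.91, 1.539, 0.585, 0.182 → R0 = 6.492
x·lx·mx: 0, 0, 1.9, 3.666, 4.416, 4.55, 9.234, 4.095, 1.456 → Σ = 29.317
T = 29.317 / 6.492 = 4.515866… → 4.52

4.52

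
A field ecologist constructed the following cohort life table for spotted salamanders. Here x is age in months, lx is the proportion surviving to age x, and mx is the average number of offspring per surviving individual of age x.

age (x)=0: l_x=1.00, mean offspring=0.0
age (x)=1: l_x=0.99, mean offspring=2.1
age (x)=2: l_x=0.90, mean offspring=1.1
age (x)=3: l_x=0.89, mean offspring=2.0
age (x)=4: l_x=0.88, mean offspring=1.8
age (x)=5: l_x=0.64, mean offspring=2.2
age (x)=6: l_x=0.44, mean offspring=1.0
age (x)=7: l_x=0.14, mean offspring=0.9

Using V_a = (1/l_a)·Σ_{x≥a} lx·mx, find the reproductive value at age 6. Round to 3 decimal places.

1.286

lx·mx for x ≥ 6: 0.44, 0.126 → sum = 0.566
V_6 = 0.566 / l_6 = 0.566 / 0.44 = 1.286364… → 1.286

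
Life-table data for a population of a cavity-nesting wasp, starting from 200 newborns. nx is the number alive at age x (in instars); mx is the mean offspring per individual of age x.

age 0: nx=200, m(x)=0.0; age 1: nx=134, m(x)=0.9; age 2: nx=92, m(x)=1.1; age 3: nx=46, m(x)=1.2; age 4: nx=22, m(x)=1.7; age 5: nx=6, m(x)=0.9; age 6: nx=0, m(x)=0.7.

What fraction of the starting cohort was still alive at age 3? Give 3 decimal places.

l_3 = n_3/n_0 = 46/200 = 0.23 → 0.230

0.230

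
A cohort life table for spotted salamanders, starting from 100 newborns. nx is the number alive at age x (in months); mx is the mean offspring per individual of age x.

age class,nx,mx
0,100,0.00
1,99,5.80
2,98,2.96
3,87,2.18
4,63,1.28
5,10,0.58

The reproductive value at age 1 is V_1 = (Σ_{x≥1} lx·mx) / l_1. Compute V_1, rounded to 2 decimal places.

lx = nx/n0 = nx/100: 1, 0.99, 0.98, 0.87, 0.63, 0.1
lx·mx for x ≥ 1: 5.742, 2.9008, 1.8966, 0.8064, 0.058 → sum = 11.4038
V_1 = 11.4038 / l_1 = 11.4038 / 0.99 = 11.51899… → 11.52

11.52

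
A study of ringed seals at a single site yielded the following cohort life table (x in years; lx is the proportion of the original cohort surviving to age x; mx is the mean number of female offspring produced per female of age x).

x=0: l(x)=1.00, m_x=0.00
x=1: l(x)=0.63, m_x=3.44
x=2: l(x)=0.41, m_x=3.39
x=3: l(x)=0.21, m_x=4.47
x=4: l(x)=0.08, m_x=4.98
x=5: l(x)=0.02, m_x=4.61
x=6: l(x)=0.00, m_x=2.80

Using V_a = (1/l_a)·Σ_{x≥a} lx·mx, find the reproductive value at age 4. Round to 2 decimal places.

lx·mx for x ≥ 4: 0.3984, 0.0922, 0 → sum = 0.4906
V_4 = 0.4906 / l_4 = 0.4906 / 0.08 = 6.1325 → 6.13

6.13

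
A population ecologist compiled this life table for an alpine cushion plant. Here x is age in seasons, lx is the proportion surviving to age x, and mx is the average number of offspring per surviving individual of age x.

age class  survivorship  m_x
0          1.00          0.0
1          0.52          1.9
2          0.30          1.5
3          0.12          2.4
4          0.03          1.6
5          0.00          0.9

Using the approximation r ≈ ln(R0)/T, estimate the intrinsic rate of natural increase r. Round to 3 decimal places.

R0 = Σ lx·mx = 0 + 0.988 + 0.45 + 0.288 + 0.048 + 0 = 1.774
Σ x·lx·mx = 2.944; T = 2.944/1.774 = 1.65953…
r ≈ ln(R0)/T = ln(1.774)/1.65953… = 0.34542… → 0.345

0.345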